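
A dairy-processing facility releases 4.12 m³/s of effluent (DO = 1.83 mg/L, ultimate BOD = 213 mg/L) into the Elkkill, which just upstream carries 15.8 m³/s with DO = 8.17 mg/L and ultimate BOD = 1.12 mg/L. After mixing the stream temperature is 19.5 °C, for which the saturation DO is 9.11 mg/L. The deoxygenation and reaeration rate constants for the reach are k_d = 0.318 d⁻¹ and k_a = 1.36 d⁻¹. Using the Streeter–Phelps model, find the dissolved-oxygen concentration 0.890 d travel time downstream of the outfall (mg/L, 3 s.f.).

Mixed DO = (15.8×8.17 + 4.12×1.83)/(15.8+4.12) = 136.6/19.92 = 6.859 mg/L.
Mixed L₀ = (15.8×1.12 + 4.12×213)/(19.92) = 895.3/19.92 = 44.94 mg/L.
Initial deficit D₀ = C_s − DO₀ = 9.11 − 6.859 = 2.251 mg/L.
D(0.890) = [0.318×44.94/(1.36−0.318)](e^(−0.318×0.890) − e^(−1.36×0.890)) + 2.251 e^(−1.36×0.890)
= 13.72 × (0.7535 − 0.2981) + 2.251 × 0.2981 = 6.918 mg/L.
DO = 9.11 − 6.918 = 2.192 mg/L.

DO ≈ 2.19 mg/L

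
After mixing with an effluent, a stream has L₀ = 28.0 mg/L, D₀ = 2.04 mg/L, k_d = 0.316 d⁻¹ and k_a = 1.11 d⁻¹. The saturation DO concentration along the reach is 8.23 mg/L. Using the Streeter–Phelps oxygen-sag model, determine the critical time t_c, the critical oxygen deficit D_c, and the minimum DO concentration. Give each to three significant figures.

t_c = [1/(k_a−k_d)] ln[(k_a/k_d)(1 − D₀(k_a−k_d)/(k_d L₀))]
= [1/(1.11−0.316)] ln[(1.11/0.316)(1 − 2.04×0.7940/(0.316×28.0))]
= (1/0.7940) ln[3.513 × 0.8169] = 1.259 × ln(2.870) = 1.259 × 1.054 = 1.328 d.
D_c = (k_d/k_a) L₀ e^(−k_d t_c) = (0.316/1.11) × 28.0 × e^(−0.316×1.328) = 0.2847 × 28.0 × 0.6573 = 5.240 mg/L.
Minimum DO = C_s − D_c = 8.23 − 5.240 = 2.990 mg/L.

t_c ≈ 1.33 d; D_c ≈ 5.24 mg/L; min DO ≈ 2.99 mg/L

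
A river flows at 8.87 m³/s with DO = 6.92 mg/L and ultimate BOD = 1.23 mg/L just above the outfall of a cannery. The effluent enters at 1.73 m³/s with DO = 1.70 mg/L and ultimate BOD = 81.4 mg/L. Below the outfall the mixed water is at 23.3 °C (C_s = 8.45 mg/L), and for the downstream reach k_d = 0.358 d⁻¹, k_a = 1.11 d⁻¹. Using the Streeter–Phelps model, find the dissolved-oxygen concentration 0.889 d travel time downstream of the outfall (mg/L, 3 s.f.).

Mixed DO = (8.87×6.92 + 1.73×1.70)/(8.87+1.73) = 64.32/10.60 = 6.068 mg/L.
Mixed L₀ = (8.87×1.23 + 1.73×81.4)/(10.60) = 151.7/10.60 = 14.31 mg/L.
Initial deficit D₀ = C_s − DO₀ = 8.45 − 6.068 = 2.382 mg/L.
D(0.889) = [0.358×14.31/(1.11−0.358)](e^(−0.358×0.889) − e^(−1.11×0.889)) + 2.382 e^(−1.11×0.889)
= 6.815 × (0.7274 − 0.3728) + 2.382 × 0.3728 = 3.305 mg/L.
DO = 8.45 − 3.305 = 5.145 mg/L.

DO ≈ 5.15 mg/L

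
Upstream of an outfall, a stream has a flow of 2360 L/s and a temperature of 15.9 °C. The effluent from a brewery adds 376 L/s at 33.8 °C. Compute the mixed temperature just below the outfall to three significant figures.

Flow-weighted mixing: C = (Q_r C_r + Q_w C_w)/(Q_r + Q_w)
= (2360×15.9 + 376×33.8)/(2360 + 376) = 50230/2736 = 18.36 °C.

18.4 °C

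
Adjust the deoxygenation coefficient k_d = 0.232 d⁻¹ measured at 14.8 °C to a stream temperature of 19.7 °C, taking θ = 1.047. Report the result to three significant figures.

k_d(T₂) = k_d(T₁) · θ^(T₂−T₁) = 0.232 × 1.047^(19.7−14.8)
= 0.232 × 1.047^4.90 = 0.232 × 1.252 = 0.2906 d⁻¹.

k_d ≈ 0.291 d⁻¹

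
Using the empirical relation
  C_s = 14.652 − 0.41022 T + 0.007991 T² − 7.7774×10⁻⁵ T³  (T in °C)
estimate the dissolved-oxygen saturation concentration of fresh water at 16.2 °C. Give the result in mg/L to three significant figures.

C_s ≈ 9.77 mg/L

C_s = 14.652 − 0.41022×16.2 + 0.007991×16.2² − 7.7774×10⁻⁵×16.2³ = 9.773 mg/L.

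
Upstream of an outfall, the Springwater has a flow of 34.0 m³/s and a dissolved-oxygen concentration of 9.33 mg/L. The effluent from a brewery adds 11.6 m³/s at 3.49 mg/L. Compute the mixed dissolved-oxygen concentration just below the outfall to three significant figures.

Flow-weighted mixing: C = (Q_r C_r + Q_w C_w)/(Q_r + Q_w)
= (34.0×9.33 + 11.6×3.49)/(34.0 + 11.6) = 357.7/45.60 = 7.844 mg/L.

7.84 mg/L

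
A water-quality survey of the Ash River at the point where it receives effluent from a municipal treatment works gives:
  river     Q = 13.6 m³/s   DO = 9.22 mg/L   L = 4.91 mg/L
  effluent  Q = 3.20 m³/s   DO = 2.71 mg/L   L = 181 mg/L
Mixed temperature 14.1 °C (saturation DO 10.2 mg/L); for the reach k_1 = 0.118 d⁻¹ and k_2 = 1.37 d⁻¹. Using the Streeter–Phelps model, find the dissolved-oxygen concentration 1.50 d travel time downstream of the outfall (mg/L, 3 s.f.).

DO ≈ 7.34 mg/L

Mixed DO = (13.6×9.22 + 3.20×2.71)/(13.6+3.20) = 134.1/16.80 = 7.980 mg/L.
Mixed L₀ = (13.6×4.91 + 3.20×181)/(16.80) = 646.0/16.80 = 38.45 mg/L.
Initial deficit D₀ = C_s − DO₀ = 10.2 − 7.980 = 2.220 mg/L.
D(1.50) = [0.118×38.45/(1.37−0.118)](e^(−0.118×1.50) − e^(−1.37×1.50)) + 2.220 e^(−1.37×1.50)
= 3.624 × (0.8378 − 0.1281) + 2.220 × 0.1281 = 2.856 mg/L.
DO = 10.2 − 2.856 = 7.344 mg/L.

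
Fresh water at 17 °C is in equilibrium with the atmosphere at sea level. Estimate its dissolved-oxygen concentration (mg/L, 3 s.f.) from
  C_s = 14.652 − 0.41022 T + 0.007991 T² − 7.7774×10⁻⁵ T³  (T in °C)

C_s ≈ 9.61 mg/L

C_s = 14.652 − 0.41022×17 + 0.007991×17² − 7.7774×10⁻⁵×17³ = 9.606 mg/L.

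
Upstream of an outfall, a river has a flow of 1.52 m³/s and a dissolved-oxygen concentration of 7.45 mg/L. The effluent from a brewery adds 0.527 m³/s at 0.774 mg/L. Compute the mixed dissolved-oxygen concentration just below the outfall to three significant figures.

5.73 mg/L

Flow-weighted mixing: C = (Q_r C_r + Q_w C_w)/(Q_r + Q_w)
= (1.52×7.45 + 0.527×0.774)/(1.52 + 0.527) = 11.73/2.047 = 5.731 mg/L.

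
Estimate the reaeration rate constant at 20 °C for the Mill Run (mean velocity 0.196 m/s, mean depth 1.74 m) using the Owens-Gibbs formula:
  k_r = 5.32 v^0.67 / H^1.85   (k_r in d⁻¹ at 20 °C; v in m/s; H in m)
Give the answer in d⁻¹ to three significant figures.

k_r ≈ 0.641 d⁻¹

k_r = 5.32 × 0.196^0.67 / 1.74^1.85 = 5.32 × 0.3356 / 2.786 = 0.6408 d⁻¹.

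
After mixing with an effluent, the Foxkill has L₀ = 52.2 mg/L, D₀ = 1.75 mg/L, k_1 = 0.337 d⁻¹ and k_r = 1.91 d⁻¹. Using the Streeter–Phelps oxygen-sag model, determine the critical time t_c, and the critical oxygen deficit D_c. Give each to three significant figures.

t_c ≈ 0.995 d; D_c ≈ 6.59 mg/L

At the critical point dD/dt = 0, so k_1 L₀ e^(−k_1 t) = k_r D. Substituting D(t) from the Streeter–Phelps equation and solving for t gives
t_c = ln[(k_r/k_1)(1 − D₀(k_r−k_1)/(k_1 L₀))] / (k_r−k_1).
Here k_r−k_1 = 1.573 d⁻¹ and 1 − D₀(k_r−k_1)/(k_1 L₀) = 1 − 1.75×1.573/(0.337×52.2) = 0.8435, so
t_c = ln(5.668 × 0.8435) / 1.573 = 1.565 / 1.573 = 0.9947 d.
L(t_c) = L₀ e^(−k_1 t_c) = 52.2 × 0.7152 = 37.33 mg/L, and at the critical point k_r D_c = k_1 L, so D_c = (0.337/1.91) × 37.33 = 6.587 mg/L.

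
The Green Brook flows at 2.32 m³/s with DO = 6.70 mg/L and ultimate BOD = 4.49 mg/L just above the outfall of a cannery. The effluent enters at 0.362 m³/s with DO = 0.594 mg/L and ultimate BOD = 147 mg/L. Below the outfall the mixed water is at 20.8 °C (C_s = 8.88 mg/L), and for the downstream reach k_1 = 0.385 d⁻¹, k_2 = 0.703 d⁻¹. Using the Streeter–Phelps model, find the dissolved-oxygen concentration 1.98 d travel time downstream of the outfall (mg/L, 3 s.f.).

Mixed DO = (2.32×6.70 + 0.362×0.594)/(2.32+0.362) = 15.76/2.682 = 5.876 mg/L.
Mixed L₀ = (2.32×4.49 + 0.362×147)/(2.682) = 63.63/2.682 = 23.73 mg/L.
Initial deficit D₀ = C_s − DO₀ = 8.88 − 5.876 = 3.004 mg/L.
D(1.98) = [0.385×23.73/(0.703−0.385)](e^(−0.385×1.98) − e^(−0.703×1.98)) + 3.004 e^(−0.703×1.98)
= 28.72 × (0.4666 − 0.2486) + 3.004 × 0.2486 = 7.009 mg/L.
DO = 8.88 − 7.009 = 1.871 mg/L.

DO ≈ 1.87 mg/L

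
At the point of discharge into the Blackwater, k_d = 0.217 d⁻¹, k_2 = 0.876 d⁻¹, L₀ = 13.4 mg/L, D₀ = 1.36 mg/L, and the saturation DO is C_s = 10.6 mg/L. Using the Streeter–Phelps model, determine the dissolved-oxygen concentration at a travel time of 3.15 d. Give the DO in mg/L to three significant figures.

k_d L₀/(k_2−k_d) = 0.217×13.4/(0.876−0.217) = 2.908/0.6590 = 4.412 mg/L.
e^(−k_d t) = e^(−0.217×3.150) = 0.5048; e^(−k_2 t) = e^(−0.876×3.150) = 0.06333.
D = 4.412 × (0.5048 − 0.06333) + 1.36 × 0.06333 = 1.948 + 0.08613 = 2.034 mg/L.
DO = C_s − D = 10.6 − 2.034 = 8.566 mg/L.

DO ≈ 8.57 mg/L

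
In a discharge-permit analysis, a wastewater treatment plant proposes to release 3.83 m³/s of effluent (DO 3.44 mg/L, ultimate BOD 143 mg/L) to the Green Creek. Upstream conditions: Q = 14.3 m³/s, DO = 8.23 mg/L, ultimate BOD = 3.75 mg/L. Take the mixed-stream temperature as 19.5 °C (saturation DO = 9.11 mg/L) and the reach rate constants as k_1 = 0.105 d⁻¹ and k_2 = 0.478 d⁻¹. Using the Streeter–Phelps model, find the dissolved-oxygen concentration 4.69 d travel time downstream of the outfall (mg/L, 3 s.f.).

DO ≈ 4.20 mg/L

Mixed DO = (14.3×8.23 + 3.83×3.44)/(14.3+3.83) = 130.9/18.13 = 7.218 mg/L.
Mixed L₀ = (14.3×3.75 + 3.83×143)/(18.13) = 601.3/18.13 = 33.17 mg/L.
Initial deficit D₀ = C_s − DO₀ = 9.11 − 7.218 = 1.892 mg/L.
D(4.69) = [0.105×33.17/(0.478−0.105)](e^(−0.105×4.69) − e^(−0.478×4.69)) + 1.892 e^(−0.478×4.69)
= 9.337 × (0.6111 − 0.1063) + 1.892 × 0.1063 = 4.915 mg/L.
DO = 9.11 − 4.915 = 4.195 mg/L.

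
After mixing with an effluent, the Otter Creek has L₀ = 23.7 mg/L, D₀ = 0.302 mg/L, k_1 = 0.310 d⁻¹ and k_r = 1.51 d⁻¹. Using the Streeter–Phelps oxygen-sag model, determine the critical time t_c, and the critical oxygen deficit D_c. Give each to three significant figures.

t_c = [1/(k_r−k_1)] ln[(k_r/k_1)(1 − D₀(k_r−k_1)/(k_1 L₀))]
= [1/(1.51−0.310)] ln[(1.51/0.310)(1 − 0.302×1.200/(0.310×23.7))]
= (1/1.200) ln[4.871 × 0.9507] = 0.8333 × ln(4.631) = 0.8333 × 1.533 = 1.277 d.
L(t_c) = L₀ e^(−k_1 t_c) = 23.7 × 0.6730 = 15.95 mg/L, and at the critical point k_r D_c = k_1 L, so D_c = (0.310/1.51) × 15.95 = 3.275 mg/L.

t_c ≈ 1.28 d; D_c ≈ 3.27 mg/L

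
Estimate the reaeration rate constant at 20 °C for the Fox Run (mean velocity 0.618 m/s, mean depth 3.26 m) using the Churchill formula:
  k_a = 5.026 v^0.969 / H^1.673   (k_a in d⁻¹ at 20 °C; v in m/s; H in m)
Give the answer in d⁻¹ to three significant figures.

k_a ≈ 0.437 d⁻¹

k_a = 5.026 × 0.618^0.969 / 3.26^1.673 = 5.026 × 0.6273 / 7.221 = 0.4366 d⁻¹.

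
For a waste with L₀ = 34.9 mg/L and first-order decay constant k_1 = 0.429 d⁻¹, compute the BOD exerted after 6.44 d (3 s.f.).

y_t = L₀(1 − e^(−k_1 t)) = 34.9 × (1 − e^(−0.429×6.44))
= 34.9 × (1 − 0.06312) = 34.9 × 0.9369 = 32.70 mg/L.

y ≈ 32.7 mg/L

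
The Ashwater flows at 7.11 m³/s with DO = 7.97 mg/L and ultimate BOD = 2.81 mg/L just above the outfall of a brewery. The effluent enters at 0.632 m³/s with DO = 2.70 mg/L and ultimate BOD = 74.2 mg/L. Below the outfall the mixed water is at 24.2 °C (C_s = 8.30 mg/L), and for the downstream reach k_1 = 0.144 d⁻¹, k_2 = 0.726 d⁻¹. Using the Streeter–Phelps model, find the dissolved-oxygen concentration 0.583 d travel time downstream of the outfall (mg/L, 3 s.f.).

DO ≈ 7.24 mg/L

Mixed DO = (7.11×7.97 + 0.632×2.70)/(7.11+0.632) = 58.37/7.742 = 7.540 mg/L.
Mixed L₀ = (7.11×2.81 + 0.632×74.2)/(7.742) = 66.87/7.742 = 8.638 mg/L.
Initial deficit D₀ = C_s − DO₀ = 8.30 − 7.540 = 0.7602 mg/L.
D(0.583) = [0.144×8.638/(0.726−0.144)](e^(−0.144×0.583) − e^(−0.726×0.583)) + 0.7602 e^(−0.726×0.583)
= 2.137 × (0.9195 − 0.6549) + 0.7602 × 0.6549 = 1.063 mg/L.
DO = 8.30 − 1.063 = 7.237 mg/L.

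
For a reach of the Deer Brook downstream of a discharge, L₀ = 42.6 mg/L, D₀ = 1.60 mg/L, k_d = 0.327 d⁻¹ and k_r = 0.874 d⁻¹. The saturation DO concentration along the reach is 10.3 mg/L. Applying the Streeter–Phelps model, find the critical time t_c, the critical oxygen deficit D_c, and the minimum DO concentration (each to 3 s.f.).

t_c ≈ 1.68 d; D_c ≈ 9.21 mg/L; min DO ≈ 1.09 mg/L

t_c = [1/(k_r−k_d)] ln[(k_r/k_d)(1 − D₀(k_r−k_d)/(k_d L₀))]
= [1/(0.874−0.327)] ln[(0.874/0.327)(1 − 1.60×0.5470/(0.327×42.6))]
= (1/0.5470) ln[2.673 × 0.9372] = 1.828 × ln(2.505) = 1.828 × 0.9182 = 1.679 d.
D_c = (k_d/k_r) L₀ e^(−k_d t_c) = (0.327/0.874) × 42.6 × e^(−0.327×1.679) = 0.3741 × 42.6 × 0.5776 = 9.206 mg/L.
Minimum DO = C_s − D_c = 10.3 − 9.206 = 1.094 mg/L.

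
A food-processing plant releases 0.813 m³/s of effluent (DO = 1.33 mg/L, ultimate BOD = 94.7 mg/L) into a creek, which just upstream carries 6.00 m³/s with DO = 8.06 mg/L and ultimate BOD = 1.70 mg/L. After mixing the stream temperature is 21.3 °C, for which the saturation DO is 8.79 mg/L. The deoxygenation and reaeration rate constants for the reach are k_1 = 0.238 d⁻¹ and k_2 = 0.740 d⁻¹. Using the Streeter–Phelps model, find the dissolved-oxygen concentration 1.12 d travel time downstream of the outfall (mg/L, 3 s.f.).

DO ≈ 6.12 mg/L

Mixed DO = (6.00×8.06 + 0.813×1.33)/(6.00+0.813) = 49.44/6.813 = 7.257 mg/L.
Mixed L₀ = (6.00×1.70 + 0.813×94.7)/(6.813) = 87.19/6.813 = 12.80 mg/L.
Initial deficit D₀ = C_s − DO₀ = 8.79 − 7.257 = 1.533 mg/L.
D(1.12) = [0.238×12.80/(0.740−0.238)](e^(−0.238×1.12) − e^(−0.740×1.12)) + 1.533 e^(−0.740×1.12)
= 6.067 × (0.7660 − 0.4366) + 1.533 × 0.4366 = 2.668 mg/L.
DO = 8.79 − 2.668 = 6.122 mg/L.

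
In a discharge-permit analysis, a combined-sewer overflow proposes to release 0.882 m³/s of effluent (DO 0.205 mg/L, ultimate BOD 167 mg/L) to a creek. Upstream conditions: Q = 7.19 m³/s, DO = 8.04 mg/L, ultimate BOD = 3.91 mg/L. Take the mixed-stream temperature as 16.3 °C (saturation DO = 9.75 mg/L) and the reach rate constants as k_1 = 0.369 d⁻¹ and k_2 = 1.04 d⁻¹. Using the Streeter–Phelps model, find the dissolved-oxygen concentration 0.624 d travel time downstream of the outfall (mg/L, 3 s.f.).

DO ≈ 5.16 mg/L

Mixed DO = (7.19×8.04 + 0.882×0.205)/(7.19+0.882) = 57.99/8.072 = 7.184 mg/L.
Mixed L₀ = (7.19×3.91 + 0.882×167)/(8.072) = 175.4/8.072 = 21.73 mg/L.
Initial deficit D₀ = C_s − DO₀ = 9.75 − 7.184 = 2.566 mg/L.
D(0.624) = [0.369×21.73/(1.04−0.369)](e^(−0.369×0.624) − e^(−1.04×0.624)) + 2.566 e^(−1.04×0.624)
= 11.95 × (0.7943 − 0.5226) + 2.566 × 0.5226 = 4.588 mg/L.
DO = 9.75 − 4.588 = 5.162 mg/L.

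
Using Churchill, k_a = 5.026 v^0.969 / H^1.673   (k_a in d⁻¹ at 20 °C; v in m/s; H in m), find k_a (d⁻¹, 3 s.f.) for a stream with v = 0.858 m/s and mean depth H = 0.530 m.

k_a = 5.026 × 0.858^0.969 / 0.530^1.673 = 5.026 × 0.8621 / 0.3457 = 12.53 d⁻¹.

k_a ≈ 12.5 d⁻¹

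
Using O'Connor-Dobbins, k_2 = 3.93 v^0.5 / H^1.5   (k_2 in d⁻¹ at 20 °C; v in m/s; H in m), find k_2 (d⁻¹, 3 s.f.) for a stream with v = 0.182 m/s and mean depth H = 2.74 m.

k_2 ≈ 0.370 d⁻¹

k_2 = 3.93 × 0.182^0.5 / 2.74^1.5 = 3.93 × 0.4266 / 4.536 = 0.3697 d⁻¹.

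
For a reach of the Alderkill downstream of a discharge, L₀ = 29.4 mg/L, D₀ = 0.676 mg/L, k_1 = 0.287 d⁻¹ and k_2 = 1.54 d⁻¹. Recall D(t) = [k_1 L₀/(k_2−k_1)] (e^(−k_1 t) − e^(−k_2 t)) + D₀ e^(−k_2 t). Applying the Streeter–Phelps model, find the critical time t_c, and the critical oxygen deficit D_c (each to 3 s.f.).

At the critical point dD/dt = 0, so k_1 L₀ e^(−k_1 t) = k_2 D. Substituting D(t) from the Streeter–Phelps equation and solving for t gives
t_c = ln[(k_2/k_1)(1 − D₀(k_2−k_1)/(k_1 L₀))] / (k_2−k_1).
Here k_2−k_1 = 1.253 d⁻¹ and 1 − D₀(k_2−k_1)/(k_1 L₀) = 1 − 0.676×1.253/(0.287×29.4) = 0.8996, so
t_c = ln(5.366 × 0.8996) / 1.253 = 1.574 / 1.253 = 1.256 d.
L(t_c) = L₀ e^(−k_1 t_c) = 29.4 × 0.6973 = 20.50 mg/L, and at the critical point k_2 D_c = k_1 L, so D_c = (0.287/1.54) × 20.50 = 3.820 mg/L.

t_c ≈ 1.26 d; D_c ≈ 3.82 mg/L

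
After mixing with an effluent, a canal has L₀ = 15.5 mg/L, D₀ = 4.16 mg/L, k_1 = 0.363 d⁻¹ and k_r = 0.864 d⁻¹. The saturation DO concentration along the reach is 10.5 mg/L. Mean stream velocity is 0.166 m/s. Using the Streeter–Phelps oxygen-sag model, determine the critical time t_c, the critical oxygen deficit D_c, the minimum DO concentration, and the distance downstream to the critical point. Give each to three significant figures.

t_c = [1/(k_r−k_1)] ln[(k_r/k_1)(1 − D₀(k_r−k_1)/(k_1 L₀))]
= [1/(0.864−0.363)] ln[(0.864/0.363)(1 − 4.16×0.5010/(0.363×15.5))]
= (1/0.5010) ln[2.380 × 0.6296] = 1.996 × ln(1.499) = 1.996 × 0.4045 = 0.8073 d.
D_c = (k_1/k_r) L₀ e^(−k_1 t_c) = (0.363/0.864) × 15.5 × e^(−0.363×0.8073) = 0.4201 × 15.5 × 0.7460 = 4.858 mg/L.
Minimum DO = C_s − D_c = 10.5 − 4.858 = 5.642 mg/L.
x_c = v t_c = 0.166 m/s × 0.8073 d × 86400 s/d = 11580 m ≈ 11.6 km.

t_c ≈ 0.807 d; D_c ≈ 4.86 mg/L; min DO ≈ 5.64 mg/L; x_c ≈ 11.6 km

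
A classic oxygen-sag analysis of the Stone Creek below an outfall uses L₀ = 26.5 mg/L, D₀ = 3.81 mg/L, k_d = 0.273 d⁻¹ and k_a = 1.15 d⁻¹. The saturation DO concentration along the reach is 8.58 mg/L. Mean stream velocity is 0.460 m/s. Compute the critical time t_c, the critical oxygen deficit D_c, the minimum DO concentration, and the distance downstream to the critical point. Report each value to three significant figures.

t_c ≈ 0.933 d; D_c ≈ 4.88 mg/L; min DO ≈ 3.70 mg/L; x_c ≈ 37.1 km

At the critical point dD/dt = 0, so k_d L₀ e^(−k_d t) = k_a D. Substituting D(t) from the Streeter–Phelps equation and solving for t gives
t_c = ln[(k_a/k_d)(1 − D₀(k_a−k_d)/(k_d L₀))] / (k_a−k_d).
Here k_a−k_d = 0.8770 d⁻¹ and 1 − D₀(k_a−k_d)/(k_d L₀) = 1 − 3.81×0.8770/(0.273×26.5) = 0.5381, so
t_c = ln(4.212 × 0.5381) / 0.8770 = 0.8184 / 0.8770 = 0.9332 d.
D_c = (k_d/k_a) L₀ e^(−k_d t_c) = (0.273/1.15) × 26.5 × e^(−0.273×0.9332) = 0.2374 × 26.5 × 0.7751 = 4.876 mg/L.
Minimum DO = C_s − D_c = 8.58 − 4.876 = 3.704 mg/L.
x_c = v t_c = 0.460 m/s × 0.9332 d × 86400 s/d = 37090 m ≈ 37.1 km.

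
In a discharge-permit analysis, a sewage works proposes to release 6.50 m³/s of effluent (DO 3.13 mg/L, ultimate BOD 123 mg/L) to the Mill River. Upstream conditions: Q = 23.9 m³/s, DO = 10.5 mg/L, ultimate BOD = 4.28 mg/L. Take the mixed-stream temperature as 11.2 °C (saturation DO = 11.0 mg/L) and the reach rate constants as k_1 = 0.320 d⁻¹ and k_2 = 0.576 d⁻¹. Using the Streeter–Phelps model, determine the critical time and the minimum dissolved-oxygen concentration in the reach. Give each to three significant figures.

t_c ≈ 2.07 d; minimum DO ≈ 2.51 mg/L

Mixed DO = (23.9×10.5 + 6.50×3.13)/(23.9+6.50) = 271.3/30.40 = 8.924 mg/L.
Mixed L₀ = (23.9×4.28 + 6.50×123)/(30.40) = 901.8/30.40 = 29.66 mg/L.
Initial deficit D₀ = C_s − DO₀ = 11.0 − 8.924 = 2.076 mg/L.
t_c = (1/0.2560) ln[(0.576/0.320)(1 − 2.076×0.2560/(0.320×29.66))] = 3.906 × ln(1.699) = 2.071 d.
D_c = (0.320/0.576) × 29.66 × e^(−0.320×2.071) = 0.5556 × 29.66 × 0.5154 = 8.495 mg/L.
Minimum DO = 11.0 − 8.495 = 2.505 mg/L.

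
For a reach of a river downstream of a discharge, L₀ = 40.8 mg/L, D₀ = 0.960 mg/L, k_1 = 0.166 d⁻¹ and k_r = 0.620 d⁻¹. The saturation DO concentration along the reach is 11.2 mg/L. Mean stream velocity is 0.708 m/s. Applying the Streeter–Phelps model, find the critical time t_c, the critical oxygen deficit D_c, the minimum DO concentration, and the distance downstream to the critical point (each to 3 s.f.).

With k_r/k_1 = 3.735 and 1 − D₀(k_r−k_1)/(k_1 L₀) = 0.9356,
t_c = ln(3.735 × 0.9356) / (0.620 − 0.166) = ln(3.495) / 0.4540 = 1.251/0.4540 = 2.756 d.
D_c = (k_1/k_r) L₀ e^(−k_1 t_c) = (0.166/0.620) × 40.8 × e^(−0.166×2.756) = 0.2677 × 40.8 × 0.6329 = 6.913 mg/L.
Minimum DO = C_s − D_c = 11.2 − 6.913 = 4.287 mg/L.
x_c = v t_c = 0.708 m/s × 2.756 d × 86400 s/d = 168600 m ≈ 169 km.

t_c ≈ 2.76 d; D_c ≈ 6.91 mg/L; min DO ≈ 4.29 mg/L; x_c ≈ 169 km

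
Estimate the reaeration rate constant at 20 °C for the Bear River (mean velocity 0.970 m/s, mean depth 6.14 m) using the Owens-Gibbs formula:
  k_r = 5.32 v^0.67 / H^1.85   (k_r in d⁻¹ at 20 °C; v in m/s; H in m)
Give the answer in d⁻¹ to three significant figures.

k_r = 5.32 × 0.970^0.67 / 6.14^1.85 = 5.32 × 0.9798 / 28.72 = 0.1815 d⁻¹.

k_r ≈ 0.182 d⁻¹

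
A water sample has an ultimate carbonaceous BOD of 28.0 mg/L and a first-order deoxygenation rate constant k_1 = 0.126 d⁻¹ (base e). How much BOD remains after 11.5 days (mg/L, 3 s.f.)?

L_t = L₀ e^(−k_1 t) = 28.0 × e^(−0.126×11.5) = 28.0 × 0.2348 = 6.575 mg/L.

L ≈ 6.57 mg/L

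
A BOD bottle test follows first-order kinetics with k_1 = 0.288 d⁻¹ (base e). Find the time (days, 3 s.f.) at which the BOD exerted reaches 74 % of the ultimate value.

t ≈ 4.68 d

y/L₀ = 1 − e^(−k_1 t) = 0.74 ⇒ e^(−k_1 t) = 0.260
t = −ln(0.260) / 0.288 = 1.347 / 0.288 = 4.677 d.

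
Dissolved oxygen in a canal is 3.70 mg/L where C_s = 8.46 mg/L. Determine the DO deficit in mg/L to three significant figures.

D ≈ 4.76 mg/L

D = C_s − C = 8.46 − 3.70 = 4.76 mg/L.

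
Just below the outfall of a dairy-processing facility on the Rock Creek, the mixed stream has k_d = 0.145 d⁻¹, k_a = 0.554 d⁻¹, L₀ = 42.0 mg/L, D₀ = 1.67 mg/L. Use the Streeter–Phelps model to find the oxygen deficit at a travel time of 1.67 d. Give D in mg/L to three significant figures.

k_d L₀/(k_a−k_d) = 0.145×42.0/(0.554−0.145) = 6.090/0.4090 = 14.89 mg/L.
e^(−k_d t) = e^(−0.145×1.670) = 0.7849; e^(−k_a t) = e^(−0.554×1.670) = 0.3965.
D = 14.89 × (0.7849 − 0.3965) + 1.67 × 0.3965 = 5.784 + 0.6621 = 6.447 mg/L.

D ≈ 6.45 mg/L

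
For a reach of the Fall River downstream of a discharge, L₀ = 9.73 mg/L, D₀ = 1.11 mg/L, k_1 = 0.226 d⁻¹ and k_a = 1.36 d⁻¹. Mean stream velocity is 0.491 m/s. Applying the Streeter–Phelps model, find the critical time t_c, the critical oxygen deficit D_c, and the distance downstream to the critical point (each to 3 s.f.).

t_c ≈ 0.833 d; D_c ≈ 1.34 mg/L; x_c ≈ 35.4 km

With k_a/k_1 = 6.018 and 1 − D₀(k_a−k_1)/(k_1 L₀) = 0.4276,
t_c = ln(6.018 × 0.4276) / (1.36 − 0.226) = ln(2.573) / 1.134 = 0.9451/1.134 = 0.8334 d.
L(t_c) = L₀ e^(−k_1 t_c) = 9.73 × 0.8283 = 8.060 mg/L, and at the critical point k_a D_c = k_1 L, so D_c = (0.226/1.36) × 8.060 = 1.339 mg/L.
x_c = v t_c = 0.491 m/s × 0.8334 d × 86400 s/d = 35360 m ≈ 35.4 km.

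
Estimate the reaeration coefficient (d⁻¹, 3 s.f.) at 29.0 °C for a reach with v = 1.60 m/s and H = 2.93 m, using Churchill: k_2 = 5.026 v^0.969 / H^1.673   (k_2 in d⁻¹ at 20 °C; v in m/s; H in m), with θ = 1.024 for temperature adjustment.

k_2 ≈ 1.62 d⁻¹

k_2(20) = 5.026 × 1.60^0.969 / 2.93^1.673 = 5.026 × 1.577 / 6.040 = 1.312 d⁻¹.
k_2(29.0) = 1.312 × 1.024^(29.0−20) = 1.312 × 1.238 = 1.624 d⁻¹.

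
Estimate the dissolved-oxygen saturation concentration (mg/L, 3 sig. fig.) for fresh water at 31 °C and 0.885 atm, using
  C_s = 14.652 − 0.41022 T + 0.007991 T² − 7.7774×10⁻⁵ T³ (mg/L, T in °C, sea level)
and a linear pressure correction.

C_s ≈ 6.46 mg/L

At sea level: C_s = 14.652 − 0.41022×31 + 0.007991×31² − 7.7774×10⁻⁵×31³ = 7.298 mg/L.
Pressure correction: C_s' = 7.298 × 0.885 = 6.458 mg/L.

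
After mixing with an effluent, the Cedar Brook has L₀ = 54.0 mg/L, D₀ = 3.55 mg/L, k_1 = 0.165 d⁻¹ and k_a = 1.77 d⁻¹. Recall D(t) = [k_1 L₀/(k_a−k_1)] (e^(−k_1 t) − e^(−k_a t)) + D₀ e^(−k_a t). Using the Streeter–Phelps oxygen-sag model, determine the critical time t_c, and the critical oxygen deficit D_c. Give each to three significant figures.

t_c ≈ 0.843 d; D_c ≈ 4.38 mg/L

t_c = [1/(k_a−k_1)] ln[(k_a/k_1)(1 − D₀(k_a−k_1)/(k_1 L₀))]
= [1/(1.77−0.165)] ln[(1.77/0.165)(1 − 3.55×1.605/(0.165×54.0))]
= (1/1.605) ln[10.73 × 0.3605] = 0.6231 × ln(3.867) = 0.6231 × 1.353 = 0.8427 d.
L(t_c) = L₀ e^(−k_1 t_c) = 54.0 × 0.8702 = 46.99 mg/L, and at the critical point k_a D_c = k_1 L, so D_c = (0.165/1.77) × 46.99 = 4.380 mg/L.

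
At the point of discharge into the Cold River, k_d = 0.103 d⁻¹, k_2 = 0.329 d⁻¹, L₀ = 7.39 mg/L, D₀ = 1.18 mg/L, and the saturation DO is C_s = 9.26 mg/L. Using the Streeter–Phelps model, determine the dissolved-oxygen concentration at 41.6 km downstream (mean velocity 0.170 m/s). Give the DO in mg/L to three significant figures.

DO ≈ 7.61 mg/L

Travel time t = x/v = 41.6 km / (0.170 m/s) = 41600 m / 0.170 m/s = 244700 s = 2.832 d.
k_d L₀/(k_2−k_d) = 0.103×7.39/(0.329−0.103) = 0.7612/0.2260 = 3.368 mg/L.
e^(−k_d t) = e^(−0.103×2.832) = 0.7470; e^(−k_2 t) = e^(−0.329×2.832) = 0.3938.
D = 3.368 × (0.7470 − 0.3938) + 1.18 × 0.3938 = 1.189 + 0.4647 = 1.654 mg/L.
DO = C_s − D = 9.26 − 1.654 = 7.606 mg/L.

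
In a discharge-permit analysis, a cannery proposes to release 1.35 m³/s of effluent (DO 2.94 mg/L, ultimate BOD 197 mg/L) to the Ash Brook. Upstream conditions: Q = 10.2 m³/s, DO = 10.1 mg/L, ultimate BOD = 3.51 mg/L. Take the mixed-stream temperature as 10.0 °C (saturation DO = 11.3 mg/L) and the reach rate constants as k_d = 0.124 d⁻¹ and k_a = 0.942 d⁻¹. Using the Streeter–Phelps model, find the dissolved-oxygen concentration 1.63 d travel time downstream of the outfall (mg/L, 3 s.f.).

DO ≈ 8.48 mg/L

Mixed DO = (10.2×10.1 + 1.35×2.94)/(10.2+1.35) = 107.0/11.55 = 9.263 mg/L.
Mixed L₀ = (10.2×3.51 + 1.35×197)/(11.55) = 301.8/11.55 = 26.13 mg/L.
Initial deficit D₀ = C_s − DO₀ = 11.3 − 9.263 = 2.037 mg/L.
D(1.63) = [0.124×26.13/(0.942−0.124)](e^(−0.124×1.63) − e^(−0.942×1.63)) + 2.037 e^(−0.942×1.63)
= 3.960 × (0.8170 − 0.2154) + 2.037 × 0.2154 = 2.821 mg/L.
DO = 11.3 − 2.821 = 8.479 mg/L.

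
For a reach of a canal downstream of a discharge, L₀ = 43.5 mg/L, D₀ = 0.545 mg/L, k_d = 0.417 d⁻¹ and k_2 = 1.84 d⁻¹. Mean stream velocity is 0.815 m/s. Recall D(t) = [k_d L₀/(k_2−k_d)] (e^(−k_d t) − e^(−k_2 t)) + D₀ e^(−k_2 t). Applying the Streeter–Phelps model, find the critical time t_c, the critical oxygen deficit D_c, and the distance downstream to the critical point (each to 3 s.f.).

t_c = [1/(k_2−k_d)] ln[(k_2/k_d)(1 − D₀(k_2−k_d)/(k_d L₀))]
= [1/(1.84−0.417)] ln[(1.84/0.417)(1 − 0.545×1.423/(0.417×43.5))]
= (1/1.423) ln[4.412 × 0.9572] = 0.7027 × ln(4.224) = 0.7027 × 1.441 = 1.012 d.
L(t_c) = L₀ e^(−k_d t_c) = 43.5 × 0.6556 = 28.52 mg/L, and at the critical point k_2 D_c = k_d L, so D_c = (0.417/1.84) × 28.52 = 6.463 mg/L.
x_c = v t_c = 0.815 m/s × 1.012 d × 86400 s/d = 71290 m ≈ 71.3 km.

t_c ≈ 1.01 d; D_c ≈ 6.46 mg/L; x_c ≈ 71.3 km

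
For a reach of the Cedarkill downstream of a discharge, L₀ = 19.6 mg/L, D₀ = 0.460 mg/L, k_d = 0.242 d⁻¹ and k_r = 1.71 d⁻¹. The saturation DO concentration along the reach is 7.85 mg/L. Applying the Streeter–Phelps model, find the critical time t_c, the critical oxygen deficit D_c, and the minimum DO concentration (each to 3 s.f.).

With k_r/k_d = 7.066 and 1 − D₀(k_r−k_d)/(k_d L₀) = 0.8576,
t_c = ln(7.066 × 0.8576) / (1.71 − 0.242) = ln(6.060) / 1.468 = 1.802/1.468 = 1.227 d.
D_c = (k_d/k_r) L₀ e^(−k_d t_c) = (0.242/1.71) × 19.6 × e^(−0.242×1.227) = 0.1415 × 19.6 × 0.7430 = 2.061 mg/L.
Minimum DO = C_s − D_c = 7.85 − 2.061 = 5.789 mg/L.

t_c ≈ 1.23 d; D_c ≈ 2.06 mg/L; min DO ≈ 5.79 mg/L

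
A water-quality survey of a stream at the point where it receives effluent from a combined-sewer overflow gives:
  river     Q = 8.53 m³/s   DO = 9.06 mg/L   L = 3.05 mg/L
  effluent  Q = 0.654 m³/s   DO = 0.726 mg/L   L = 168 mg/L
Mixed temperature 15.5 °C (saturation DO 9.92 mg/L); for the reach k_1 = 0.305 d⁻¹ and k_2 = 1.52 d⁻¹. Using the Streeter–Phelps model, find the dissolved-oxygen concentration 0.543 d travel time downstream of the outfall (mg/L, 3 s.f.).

Mixed DO = (8.53×9.06 + 0.654×0.726)/(8.53+0.654) = 77.76/9.184 = 8.467 mg/L.
Mixed L₀ = (8.53×3.05 + 0.654×168)/(9.184) = 135.9/9.184 = 14.80 mg/L.
Initial deficit D₀ = C_s − DO₀ = 9.92 − 8.467 = 1.453 mg/L.
D(0.543) = [0.305×14.80/(1.52−0.305)](e^(−0.305×0.543) − e^(−1.52×0.543)) + 1.453 e^(−1.52×0.543)
= 3.714 × (0.8474 − 0.4381) + 1.453 × 0.4381 = 2.157 mg/L.
DO = 9.92 − 2.157 = 7.763 mg/L.

DO ≈ 7.76 mg/L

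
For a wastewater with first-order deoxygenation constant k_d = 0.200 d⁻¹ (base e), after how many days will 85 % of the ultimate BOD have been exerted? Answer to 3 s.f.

y/L₀ = 1 − e^(−k_d t) = 0.85 ⇒ e^(−k_d t) = 0.150
t = −ln(0.150) / 0.200 = 1.897 / 0.200 = 9.486 d.

t ≈ 9.49 d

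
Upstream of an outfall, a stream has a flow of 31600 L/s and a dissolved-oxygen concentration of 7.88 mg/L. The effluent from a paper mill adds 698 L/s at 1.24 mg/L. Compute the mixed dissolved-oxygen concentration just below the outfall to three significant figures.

7.74 mg/L

Flow-weighted mixing: C = (Q_r C_r + Q_w C_w)/(Q_r + Q_w)
= (31600×7.88 + 698×1.24)/(31600 + 698) = 249900/32300 = 7.737 mg/L.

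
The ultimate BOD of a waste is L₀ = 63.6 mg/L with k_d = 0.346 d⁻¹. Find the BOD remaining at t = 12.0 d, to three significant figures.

L ≈ 1.00 mg/L

L_t = L₀ e^(−k_d t) = 63.6 × e^(−0.346×12.0) = 63.6 × 0.01573 = 1.001 mg/L.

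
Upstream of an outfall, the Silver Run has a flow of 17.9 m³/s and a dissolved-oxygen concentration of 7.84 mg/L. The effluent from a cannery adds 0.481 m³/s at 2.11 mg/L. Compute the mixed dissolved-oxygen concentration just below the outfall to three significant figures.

Flow-weighted mixing: C = (Q_r C_r + Q_w C_w)/(Q_r + Q_w)
= (17.9×7.84 + 0.481×2.11)/(17.9 + 0.481) = 141.4/18.38 = 7.690 mg/L.

7.69 mg/L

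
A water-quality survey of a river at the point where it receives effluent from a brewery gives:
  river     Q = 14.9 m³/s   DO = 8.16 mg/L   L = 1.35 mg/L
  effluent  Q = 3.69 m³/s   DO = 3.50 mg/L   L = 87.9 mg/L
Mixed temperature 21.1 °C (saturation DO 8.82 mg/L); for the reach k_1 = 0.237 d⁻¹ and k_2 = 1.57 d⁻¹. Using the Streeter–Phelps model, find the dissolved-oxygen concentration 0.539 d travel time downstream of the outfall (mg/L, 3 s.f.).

Mixed DO = (14.9×8.16 + 3.69×3.50)/(14.9+3.69) = 134.5/18.59 = 7.235 mg/L.
Mixed L₀ = (14.9×1.35 + 3.69×87.9)/(18.59) = 344.5/18.59 = 18.53 mg/L.
Initial deficit D₀ = C_s − DO₀ = 8.82 − 7.235 = 1.585 mg/L.
D(0.539) = [0.237×18.53/(1.57−0.237)](e^(−0.237×0.539) − e^(−1.57×0.539)) + 1.585 e^(−1.57×0.539)
= 3.294 × (0.8801 − 0.4290) + 1.585 × 0.4290 = 2.166 mg/L.
DO = 8.82 − 2.166 = 6.654 mg/L.

DO ≈ 6.65 mg/L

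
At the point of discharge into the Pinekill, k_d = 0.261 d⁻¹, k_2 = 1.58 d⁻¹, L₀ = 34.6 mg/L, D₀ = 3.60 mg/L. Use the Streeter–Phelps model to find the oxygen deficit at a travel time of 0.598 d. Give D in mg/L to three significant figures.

k_d L₀/(k_2−k_d) = 0.261×34.6/(1.58−0.261) = 9.031/1.319 = 6.847 mg/L.
e^(−k_d t) = e^(−0.261×0.5980) = 0.8555; e^(−k_2 t) = e^(−1.58×0.5980) = 0.3887.
D = 6.847 × (0.8555 − 0.3887) + 3.60 × 0.3887 = 3.196 + 1.399 = 4.595 mg/L.

D ≈ 4.60 mg/L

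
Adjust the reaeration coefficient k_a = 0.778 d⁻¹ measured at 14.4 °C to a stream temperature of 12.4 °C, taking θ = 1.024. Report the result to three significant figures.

k_a ≈ 0.742 d⁻¹

k_a(T₂) = k_a(T₁) · θ^(T₂−T₁) = 0.778 × 1.024^(12.4−14.4)
= 0.778 × 1.024^-2.00 = 0.778 × 0.9537 = 0.7420 d⁻¹.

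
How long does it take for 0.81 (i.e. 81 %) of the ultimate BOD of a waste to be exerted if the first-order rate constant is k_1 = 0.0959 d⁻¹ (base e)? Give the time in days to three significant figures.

y/L₀ = 1 − e^(−k_1 t) = 0.81 ⇒ e^(−k_1 t) = 0.190
t = −ln(0.190) / 0.0959 = 1.661 / 0.0959 = 17.32 d.

t ≈ 17.3 d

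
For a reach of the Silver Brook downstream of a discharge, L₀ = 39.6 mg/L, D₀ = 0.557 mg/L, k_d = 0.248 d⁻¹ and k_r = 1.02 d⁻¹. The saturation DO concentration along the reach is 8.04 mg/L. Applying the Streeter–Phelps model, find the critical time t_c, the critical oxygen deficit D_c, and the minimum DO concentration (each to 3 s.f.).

t_c ≈ 1.77 d; D_c ≈ 6.20 mg/L; min DO ≈ 1.84 mg/L

With k_r/k_d = 4.113 and 1 − D₀(k_r−k_d)/(k_d L₀) = 0.9562,
t_c = ln(4.113 × 0.9562) / (1.02 − 0.248) = ln(3.933) / 0.7720 = 1.369/0.7720 = 1.774 d.
D_c = (k_d/k_r) L₀ e^(−k_d t_c) = (0.248/1.02) × 39.6 × e^(−0.248×1.774) = 0.2431 × 39.6 × 0.6441 = 6.202 mg/L.
Minimum DO = C_s − D_c = 8.04 − 6.202 = 1.838 mg/L.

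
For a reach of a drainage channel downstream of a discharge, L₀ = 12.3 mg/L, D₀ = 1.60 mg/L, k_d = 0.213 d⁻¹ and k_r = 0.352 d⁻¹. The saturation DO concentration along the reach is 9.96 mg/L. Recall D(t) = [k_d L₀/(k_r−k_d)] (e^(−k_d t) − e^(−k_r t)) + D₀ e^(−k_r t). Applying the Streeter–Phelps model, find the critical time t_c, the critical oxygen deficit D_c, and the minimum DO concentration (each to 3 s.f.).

With k_r/k_d = 1.653 and 1 − D₀(k_r−k_d)/(k_d L₀) = 0.9151,
t_c = ln(1.653 × 0.9151) / (0.352 − 0.213) = ln(1.512) / 0.1390 = 0.4136/0.1390 = 2.976 d.
L(t_c) = L₀ e^(−k_d t_c) = 12.3 × 0.5306 = 6.526 mg/L, and at the critical point k_r D_c = k_d L, so D_c = (0.213/0.352) × 6.526 = 3.949 mg/L.
Minimum DO = C_s − D_c = 9.96 − 3.949 = 6.011 mg/L.

t_c ≈ 2.98 d; D_c ≈ 3.95 mg/L; min DO ≈ 6.01 mg/L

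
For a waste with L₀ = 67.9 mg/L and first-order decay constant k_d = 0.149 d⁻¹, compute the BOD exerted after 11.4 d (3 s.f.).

y_t = L₀(1 − e^(−k_d t)) = 67.9 × (1 − e^(−0.149×11.4))
= 67.9 × (1 − 0.1829) = 67.9 × 0.8171 = 55.48 mg/L.

y ≈ 55.5 mg/L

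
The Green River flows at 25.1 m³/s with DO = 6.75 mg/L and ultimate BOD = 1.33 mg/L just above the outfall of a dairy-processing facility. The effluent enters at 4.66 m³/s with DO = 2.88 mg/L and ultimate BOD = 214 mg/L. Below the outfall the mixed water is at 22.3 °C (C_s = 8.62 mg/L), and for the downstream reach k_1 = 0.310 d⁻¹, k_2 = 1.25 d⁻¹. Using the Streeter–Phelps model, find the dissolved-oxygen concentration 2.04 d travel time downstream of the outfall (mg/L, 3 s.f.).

DO ≈ 3.25 mg/L

Mixed DO = (25.1×6.75 + 4.66×2.88)/(25.1+4.66) = 182.8/29.76 = 6.144 mg/L.
Mixed L₀ = (25.1×1.33 + 4.66×214)/(29.76) = 1031/29.76 = 34.63 mg/L.
Initial deficit D₀ = C_s − DO₀ = 8.62 − 6.144 = 2.476 mg/L.
D(2.04) = [0.310×34.63/(1.25−0.310)](e^(−0.310×2.04) − e^(−1.25×2.04)) + 2.476 e^(−1.25×2.04)
= 11.42 × (0.5313 − 0.07808) + 2.476 × 0.07808 = 5.370 mg/L.
DO = 8.62 − 5.370 = 3.250 mg/L.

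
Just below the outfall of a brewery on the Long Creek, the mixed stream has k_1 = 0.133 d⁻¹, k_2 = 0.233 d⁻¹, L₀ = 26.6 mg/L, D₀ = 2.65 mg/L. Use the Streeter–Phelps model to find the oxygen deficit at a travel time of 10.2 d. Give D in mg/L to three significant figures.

k_1 L₀/(k_2−k_1) = 0.133×26.6/(0.233−0.133) = 3.538/0.1000 = 35.38 mg/L.
e^(−k_1 t) = e^(−0.133×10.20) = 0.2575; e^(−k_2 t) = e^(−0.233×10.20) = 0.09287.
D = 35.38 × (0.2575 − 0.09287) + 2.65 × 0.09287 = 5.826 + 0.2461 = 6.072 mg/L.

D ≈ 6.07 mg/L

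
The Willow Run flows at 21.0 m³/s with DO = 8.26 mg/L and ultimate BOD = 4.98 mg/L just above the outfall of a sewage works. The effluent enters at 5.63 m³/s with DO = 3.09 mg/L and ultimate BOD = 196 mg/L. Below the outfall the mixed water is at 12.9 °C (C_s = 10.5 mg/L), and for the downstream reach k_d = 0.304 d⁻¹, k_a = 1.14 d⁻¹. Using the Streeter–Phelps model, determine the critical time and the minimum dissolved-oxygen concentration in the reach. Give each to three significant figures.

t_c ≈ 1.31 d; minimum DO ≈ 2.38 mg/L

Mixed DO = (21.0×8.26 + 5.63×3.09)/(21.0+5.63) = 190.9/26.63 = 7.167 mg/L.
Mixed L₀ = (21.0×4.98 + 5.63×196)/(26.63) = 1208/26.63 = 45.36 mg/L.
Initial deficit D₀ = C_s − DO₀ = 10.5 − 7.167 = 3.333 mg/L.
t_c = (1/0.8360) ln[(1.14/0.304)(1 − 3.333×0.8360/(0.304×45.36))] = 1.196 × ln(2.992) = 1.311 d.
D_c = (0.304/1.14) × 45.36 × e^(−0.304×1.311) = 0.2667 × 45.36 × 0.6713 = 8.121 mg/L.
Minimum DO = 10.5 − 8.121 = 2.379 mg/L.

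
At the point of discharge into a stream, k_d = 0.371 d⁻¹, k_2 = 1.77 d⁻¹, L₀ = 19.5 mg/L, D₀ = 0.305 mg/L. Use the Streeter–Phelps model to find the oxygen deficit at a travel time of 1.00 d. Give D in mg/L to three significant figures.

D ≈ 2.74 mg/L

k_d L₀/(k_2−k_d) = 0.371×19.5/(1.77−0.371) = 7.234/1.399 = 5.171 mg/L.
e^(−k_d t) = e^(−0.371×1.000) = 0.6900; e^(−k_2 t) = e^(−1.77×1.000) = 0.1703.
D = 5.171 × (0.6900 − 0.1703) + 0.305 × 0.1703 = 2.688 + 0.05195 = 2.739 mg/L.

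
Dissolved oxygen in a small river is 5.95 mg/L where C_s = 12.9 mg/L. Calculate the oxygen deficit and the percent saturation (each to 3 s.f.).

D ≈ 6.95 mg/L; 46.1 % saturation

D = C_s − C = 12.9 − 5.95 = 6.95 mg/L.
% saturation = 5.95/12.9 × 100 = 46.1 %.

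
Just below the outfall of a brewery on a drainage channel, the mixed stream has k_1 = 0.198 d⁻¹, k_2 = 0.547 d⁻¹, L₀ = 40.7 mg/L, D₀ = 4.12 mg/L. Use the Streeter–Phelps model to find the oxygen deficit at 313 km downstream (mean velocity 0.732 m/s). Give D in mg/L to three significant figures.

D ≈ 7.40 mg/L

Travel time t = x/v = 313 km / (0.732 m/s) = 313000 m / 0.732 m/s = 427600 s = 4.949 d.
k_1 L₀/(k_2−k_1) = 0.198×40.7/(0.547−0.198) = 8.059/0.3490 = 23.09 mg/L.
e^(−k_1 t) = e^(−0.198×4.949) = 0.3753; e^(−k_2 t) = e^(−0.547×4.949) = 0.06673.
D = 23.09 × (0.3753 − 0.06673) + 4.12 × 0.06673 = 7.126 + 0.2749 = 7.401 mg/L.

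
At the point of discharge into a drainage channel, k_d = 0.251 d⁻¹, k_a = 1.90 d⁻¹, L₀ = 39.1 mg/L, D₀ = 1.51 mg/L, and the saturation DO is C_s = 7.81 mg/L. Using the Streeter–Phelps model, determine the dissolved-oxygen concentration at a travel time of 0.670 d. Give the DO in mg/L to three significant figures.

k_d L₀/(k_a−k_d) = 0.251×39.1/(1.90−0.251) = 9.814/1.649 = 5.952 mg/L.
e^(−k_d t) = e^(−0.251×0.6700) = 0.8452; e^(−k_a t) = e^(−1.90×0.6700) = 0.2800.
D = 5.952 × (0.8452 − 0.2800) + 1.51 × 0.2800 = 3.364 + 0.4228 = 3.787 mg/L.
DO = C_s − D = 7.81 − 3.787 = 4.023 mg/L.

DO ≈ 4.02 mg/L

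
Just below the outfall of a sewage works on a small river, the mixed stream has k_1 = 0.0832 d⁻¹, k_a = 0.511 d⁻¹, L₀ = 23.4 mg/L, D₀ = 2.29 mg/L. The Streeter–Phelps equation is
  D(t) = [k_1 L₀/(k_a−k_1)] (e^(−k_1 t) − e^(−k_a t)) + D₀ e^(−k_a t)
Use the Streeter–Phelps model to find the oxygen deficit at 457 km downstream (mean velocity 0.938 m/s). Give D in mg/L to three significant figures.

Travel time t = x/v = 457 km / (0.938 m/s) = 457000 m / 0.938 m/s = 487200 s = 5.639 d.
k_1 L₀/(k_a−k_1) = 0.0832×23.4/(0.511−0.0832) = 1.947/0.4278 = 4.551 mg/L.
e^(−k_1 t) = e^(−0.0832×5.639) = 0.6255; e^(−k_a t) = e^(−0.511×5.639) = 0.05605.
D = 4.551 × (0.6255 − 0.05605) + 2.29 × 0.05605 = 2.592 + 0.1284 = 2.720 mg/L.

D ≈ 2.72 mg/L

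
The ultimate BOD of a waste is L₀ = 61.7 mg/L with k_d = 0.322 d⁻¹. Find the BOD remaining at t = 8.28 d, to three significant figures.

L ≈ 4.29 mg/L

L_t = L₀ e^(−k_d t) = 61.7 × e^(−0.322×8.28) = 61.7 × 0.06952 = 4.289 mg/L.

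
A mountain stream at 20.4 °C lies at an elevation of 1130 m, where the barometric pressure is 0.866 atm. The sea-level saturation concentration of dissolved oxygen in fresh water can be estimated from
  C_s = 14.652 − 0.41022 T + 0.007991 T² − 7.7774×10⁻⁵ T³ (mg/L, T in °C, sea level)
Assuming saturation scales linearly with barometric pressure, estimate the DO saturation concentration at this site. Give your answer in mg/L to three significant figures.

At sea level: C_s = 14.652 − 0.41022×20.4 + 0.007991×20.4² − 7.7774×10⁻⁵×20.4³ = 8.949 mg/L.
Pressure correction: C_s' = 8.949 × 0.866 = 7.750 mg/L.

C_s ≈ 7.75 mg/L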